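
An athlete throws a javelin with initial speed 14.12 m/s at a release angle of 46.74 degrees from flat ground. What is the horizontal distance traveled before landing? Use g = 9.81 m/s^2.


R = v^2 * sin(2*theta) / g
Convert angle to radians: theta = 46.74 deg = 0.8158 rad
sin(2*theta) = sin(1.6315) = 0.9982
R = 14.12^2 * 0.9982 / 9.81
R = 199.3744 * 0.9982 / 9.81 = 20.2861 m

20.2861 m


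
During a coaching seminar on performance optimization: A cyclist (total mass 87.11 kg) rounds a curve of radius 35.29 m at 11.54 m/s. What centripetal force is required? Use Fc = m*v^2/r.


Fc = m * v^2 / r
v^2 = 11.54^2 = 133.1716
Fc = 87.11 * 133.1716 / 35.29
Fc = 11600.5781 / 35.29 = 328.7214 N

328.7214 N


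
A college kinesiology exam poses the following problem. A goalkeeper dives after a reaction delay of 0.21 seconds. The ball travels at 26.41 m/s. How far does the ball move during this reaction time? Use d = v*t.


d = v * t
d = 26.41 * 0.21
d = 5.5461 m

5.5461 m


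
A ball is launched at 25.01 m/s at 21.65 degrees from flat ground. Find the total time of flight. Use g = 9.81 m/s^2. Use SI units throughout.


T = 2*v*sin(theta)/g
sin(theta) = sin(21.65 deg) = 0.3689
T = 2*25.01*0.3689 / 9.81
T = 18.4542 / 9.81 = 1.8812 s

1.8812 s


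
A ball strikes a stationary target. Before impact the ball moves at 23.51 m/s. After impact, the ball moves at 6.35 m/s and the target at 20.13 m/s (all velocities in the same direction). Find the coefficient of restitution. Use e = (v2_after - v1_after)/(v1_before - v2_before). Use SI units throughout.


e = (v2_after - v1_after) / (v1_before - v2_before)
Numerator = 20.13 - 6.35 = 13.78
Denominator = 23.51 - 0 = 23.51
e = 13.78 / 23.51 = 0.5861

0.5861


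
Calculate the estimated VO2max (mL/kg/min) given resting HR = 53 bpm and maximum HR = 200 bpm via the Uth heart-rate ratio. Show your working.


VO2max = 15.3 * HRmax / HRrest
VO2max = 15.3 * 200 / 53
VO2max = 3060 / 53 = 57.7358 mL/kg/min

57.7358 mL/kg/min


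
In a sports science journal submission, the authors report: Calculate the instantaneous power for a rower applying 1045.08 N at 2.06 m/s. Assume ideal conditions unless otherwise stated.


P = F * v
P = 1045.08 * 2.06
P = 2152.8648 W

2152.8648 W


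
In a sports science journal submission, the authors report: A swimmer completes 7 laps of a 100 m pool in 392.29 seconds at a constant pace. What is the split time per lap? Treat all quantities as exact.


Split time = total_time / n_laps = 392.29 / 7
Split time = 56.0414 s per lap

56.0414 s


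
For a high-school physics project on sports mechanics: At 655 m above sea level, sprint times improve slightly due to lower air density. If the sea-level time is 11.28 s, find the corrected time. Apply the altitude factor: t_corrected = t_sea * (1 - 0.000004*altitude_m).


Correction factor = 1 - 0.000004 * 655 = 0.99738
t_corrected = t_sea * factor = 11.28 * 0.99738
t_corrected = 11.2504 s

11.2504 s


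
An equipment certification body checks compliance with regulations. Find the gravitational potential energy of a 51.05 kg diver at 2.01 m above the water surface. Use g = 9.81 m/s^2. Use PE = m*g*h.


PE = m * g * h
PE = 51.05 * 9.81 * 2.01
PE = 500.8005 * 2.01 = 1006.609 J

1006.609 J


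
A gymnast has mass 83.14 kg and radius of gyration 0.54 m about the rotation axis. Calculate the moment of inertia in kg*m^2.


I = m * k^2
I = 83.14 * 0.54^2
I = 83.14 * 0.2916 = 24.2436 kg*m^2

24.2436 kg*m^2


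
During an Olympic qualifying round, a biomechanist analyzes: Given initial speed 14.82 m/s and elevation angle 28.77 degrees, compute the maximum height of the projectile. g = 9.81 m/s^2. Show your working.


H = (v*sin(theta))^2 / (2*g)
vy = v*sin(theta) = 14.82 * sin(28.77 deg) = 7.1328 m/s
H = vy^2 / (2*g) = 50.8767 / (2*9.81)
H = 50.8767 / 19.62 = 2.5931 m

2.5931 m


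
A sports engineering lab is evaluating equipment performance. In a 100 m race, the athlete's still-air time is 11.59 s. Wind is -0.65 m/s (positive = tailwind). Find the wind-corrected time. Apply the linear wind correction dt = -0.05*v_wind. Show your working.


dt = -0.05 * v_wind = -0.05 * -0.65 = 0.0325 s
t_corrected = t_still + dt = 11.59 + (0.0325)
t_corrected = 11.6225 s

11.6225 s


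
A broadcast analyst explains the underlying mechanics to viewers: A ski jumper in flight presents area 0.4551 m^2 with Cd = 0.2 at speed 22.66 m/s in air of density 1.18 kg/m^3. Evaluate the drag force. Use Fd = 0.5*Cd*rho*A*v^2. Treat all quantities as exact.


Fd = 0.5 * Cd * rho * A * v^2
Fd = 0.5 * 0.2 * 1.18 * 0.4551 * 22.66^2
v^2 = 513.4756
Fd = 0.5 * 0.2 * 1.18 * 0.4551 * 513.4756 = 27.5746 N

27.5746 N


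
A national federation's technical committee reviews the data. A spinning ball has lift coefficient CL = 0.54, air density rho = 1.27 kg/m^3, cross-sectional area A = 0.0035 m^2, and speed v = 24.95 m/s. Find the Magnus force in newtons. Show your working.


FM = 0.5 * CL * rho * A * v^2
FM = 0.5 * 0.54 * 1.27 * 0.0035 * 24.95^2
v^2 = 622.5025
FM = 0.5 * 0.54 * 1.27 * 0.0035 * 622.5025 = 0.7471 N

0.7471 N


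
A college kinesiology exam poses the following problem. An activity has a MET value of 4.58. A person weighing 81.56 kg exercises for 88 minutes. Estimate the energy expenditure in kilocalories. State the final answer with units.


kcal = MET * mass * time_hr
Convert time: 88 min = 1.4667 hr
kcal = 4.58 * 81.56 * 1.4667
kcal = 547.8657 kcal

547.8657 kcal


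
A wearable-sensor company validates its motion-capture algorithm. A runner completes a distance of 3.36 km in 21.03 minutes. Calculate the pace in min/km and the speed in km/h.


Pace = time / distance = 21.03 min / 3.36 km = 6.2589 min/km
Speed = distance / time_in_hours = 3.36 / 0.3505 hr
Speed = 9.5863 km/h

6.2589 min/km, 9.5863 km/h


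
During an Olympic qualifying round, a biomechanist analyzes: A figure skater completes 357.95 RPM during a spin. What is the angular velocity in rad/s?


omega = RPM * 2 * pi / 60
omega = 357.95 * 2 * 3.14159 / 60
omega = 2249.0662 / 60 = 37.4844 rad/s

37.4844 rad/s


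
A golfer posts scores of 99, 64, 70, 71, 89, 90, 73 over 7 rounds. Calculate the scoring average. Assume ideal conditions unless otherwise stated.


Average = sum / n
Sum = 556
Average = 556 / 7 = 79.4286

79.4286


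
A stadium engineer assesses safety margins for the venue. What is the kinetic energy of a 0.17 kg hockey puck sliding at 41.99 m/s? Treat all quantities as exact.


KE = 0.5 * m * v^2
KE = 0.5 * 0.17 * 41.99^2
KE = 0.5 * 0.17 * 1763.1601 = 149.8686 J

149.8686 J


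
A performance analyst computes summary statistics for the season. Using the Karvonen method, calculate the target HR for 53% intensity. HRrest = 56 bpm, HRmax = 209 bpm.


Target = HRrest + pct*(HRmax - HRrest)
Heart rate reserve = HRmax - HRrest = 209 - 56 = 153 bpm
Fraction = 53% = 0.53
Target = 56 + 0.53 * 153
Target = 56 + 81.09 = 137.09 bpm

137.09 bpm


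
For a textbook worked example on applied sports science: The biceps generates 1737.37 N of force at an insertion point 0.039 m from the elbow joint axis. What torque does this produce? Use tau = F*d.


tau = F * d
tau = 1737.37 * 0.039
tau = 67.7574 N*m

67.7574 N*m


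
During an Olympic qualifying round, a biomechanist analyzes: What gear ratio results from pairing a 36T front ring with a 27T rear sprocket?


GR = front_teeth / rear_teeth
GR = 36 / 27
GR = 1.3333

1.3333


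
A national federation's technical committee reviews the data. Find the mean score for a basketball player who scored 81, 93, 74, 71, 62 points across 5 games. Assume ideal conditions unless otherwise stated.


Average = sum / n
Sum = 381
Average = 381 / 5 = 76.2

76.2


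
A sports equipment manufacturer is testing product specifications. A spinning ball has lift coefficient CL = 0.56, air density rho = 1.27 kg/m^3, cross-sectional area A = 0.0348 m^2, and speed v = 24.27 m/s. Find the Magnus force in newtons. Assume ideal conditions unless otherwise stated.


FM = 0.5 * CL * rho * A * v^2
FM = 0.5 * 0.56 * 1.27 * 0.0348 * 24.27^2
v^2 = 589.0329
FM = 0.5 * 0.56 * 1.27 * 0.0348 * 589.0329 = 7.2892 N

7.2892 N


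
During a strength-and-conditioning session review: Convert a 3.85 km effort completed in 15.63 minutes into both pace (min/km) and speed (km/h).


Pace = time / distance = 15.63 min / 3.85 km = 4.0597 min/km
Speed = distance / time_in_hours = 3.85 / 0.2605 hr
Speed = 14.7793 km/h

4.0597 min/km, 14.7793 km/h


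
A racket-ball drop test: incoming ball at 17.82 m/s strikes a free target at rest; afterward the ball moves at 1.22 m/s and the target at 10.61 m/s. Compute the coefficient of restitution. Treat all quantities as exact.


e = (v2_after - v1_after) / (v1_before - v2_before)
Numerator = 10.61 - 1.22 = 9.39
Denominator = 17.82 - 0 = 17.82
e = 9.39 / 17.82 = 0.5269

0.5269


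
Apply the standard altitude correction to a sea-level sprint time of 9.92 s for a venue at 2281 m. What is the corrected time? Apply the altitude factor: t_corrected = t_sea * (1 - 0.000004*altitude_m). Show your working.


Correction factor = 1 - 0.000004 * 2281 = 0.990876
t_corrected = t_sea * factor = 9.92 * 0.990876
t_corrected = 9.8295 s

9.8295 s


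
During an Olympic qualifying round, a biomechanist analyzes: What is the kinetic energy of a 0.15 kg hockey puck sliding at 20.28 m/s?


KE = 0.5 * m * v^2
KE = 0.5 * 0.15 * 20.28^2
KE = 0.5 * 0.15 * 411.2784 = 30.8459 J

30.8459 J


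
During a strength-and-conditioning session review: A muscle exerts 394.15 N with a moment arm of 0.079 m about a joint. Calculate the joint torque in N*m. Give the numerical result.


tau = F * d
tau = 394.15 * 0.079
tau = 31.1379 N*m

31.1379 N*m


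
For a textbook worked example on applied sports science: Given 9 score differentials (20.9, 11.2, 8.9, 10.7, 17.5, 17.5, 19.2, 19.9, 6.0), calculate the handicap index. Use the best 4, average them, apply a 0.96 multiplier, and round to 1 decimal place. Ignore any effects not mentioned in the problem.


All differentials: 20.9, 11.2, 8.9, 10.7, 17.5, 17.5, 19.2, 19.9, 6.0
Sorted: 6.0, 8.9, 10.7, 11.2, 17.5, 17.5, 19.2, 19.9, 20.9
Best 4: 6.0, 8.9, 10.7, 11.2
Average of best = 36.8 / 4 = 9.2
Raw index = 9.2 * 0.96 = 8.832
Handicap index = round(8.832, 1) = 8.8

8.8


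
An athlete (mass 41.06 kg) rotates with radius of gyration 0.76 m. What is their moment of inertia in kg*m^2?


I = m * k^2
I = 41.06 * 0.76^2
I = 41.06 * 0.5776 = 23.7163 kg*m^2

23.7163 kg*m^2


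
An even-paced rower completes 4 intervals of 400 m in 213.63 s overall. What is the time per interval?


Split time = total_time / n_laps = 213.63 / 4
Split time = 53.4075 s per lap

53.4075 s


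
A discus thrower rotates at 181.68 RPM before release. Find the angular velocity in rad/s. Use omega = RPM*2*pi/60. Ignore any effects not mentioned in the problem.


omega = RPM * 2 * pi / 60
omega = 181.68 * 2 * 3.14159 / 60
omega = 1141.5291 / 60 = 19.0255 rad/s

19.0255 rad/s


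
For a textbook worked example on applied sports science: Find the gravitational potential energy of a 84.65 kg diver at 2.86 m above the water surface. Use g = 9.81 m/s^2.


PE = m * g * h
PE = 84.65 * 9.81 * 2.86
PE = 830.4165 * 2.86 = 2374.9912 J

2374.9912 J


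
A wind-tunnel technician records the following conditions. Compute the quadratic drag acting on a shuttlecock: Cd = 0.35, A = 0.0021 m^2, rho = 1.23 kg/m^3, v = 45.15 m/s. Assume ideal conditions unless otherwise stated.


Fd = 0.5 * Cd * rho * A * v^2
Fd = 0.5 * 0.35 * 1.23 * 0.0021 * 45.15^2
v^2 = 2038.5225
Fd = 0.5 * 0.35 * 1.23 * 0.0021 * 2038.5225 = 0.9215 N

0.9215 N


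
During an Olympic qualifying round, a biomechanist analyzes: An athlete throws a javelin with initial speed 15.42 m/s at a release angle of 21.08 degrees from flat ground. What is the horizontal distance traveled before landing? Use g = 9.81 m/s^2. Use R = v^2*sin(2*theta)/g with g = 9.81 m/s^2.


R = v^2 * sin(2*theta) / g
Convert angle to radians: theta = 21.08 deg = 0.3679 rad
sin(2*theta) = sin(0.7358) = 0.6712
R = 15.42^2 * 0.6712 / 9.81
R = 237.7764 * 0.6712 / 9.81 = 16.2687 m

16.2687 m


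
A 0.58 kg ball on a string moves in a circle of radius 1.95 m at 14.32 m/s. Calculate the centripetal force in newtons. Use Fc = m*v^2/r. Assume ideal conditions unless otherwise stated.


Fc = m * v^2 / r
v^2 = 14.32^2 = 205.0624
Fc = 0.58 * 205.0624 / 1.95
Fc = 118.9362 / 1.95 = 60.9929 N

60.9929 N


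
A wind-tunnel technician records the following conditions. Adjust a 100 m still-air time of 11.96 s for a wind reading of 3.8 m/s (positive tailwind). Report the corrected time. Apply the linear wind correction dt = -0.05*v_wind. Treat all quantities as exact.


dt = -0.05 * v_wind = -0.05 * 3.8 = -0.19 s
t_corrected = t_still + dt = 11.96 + (-0.19)
t_corrected = 11.77 s

11.77 s


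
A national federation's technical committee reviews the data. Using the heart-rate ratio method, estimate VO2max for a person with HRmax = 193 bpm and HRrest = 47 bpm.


VO2max = 15.3 * HRmax / HRrest
VO2max = 15.3 * 193 / 47
VO2max = 2952.9 / 47 = 62.8277 mL/kg/min

62.8277 mL/kg/min


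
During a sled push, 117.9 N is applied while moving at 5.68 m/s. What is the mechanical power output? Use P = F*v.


P = F * v
P = 117.9 * 5.68
P = 669.672 W

669.672 W


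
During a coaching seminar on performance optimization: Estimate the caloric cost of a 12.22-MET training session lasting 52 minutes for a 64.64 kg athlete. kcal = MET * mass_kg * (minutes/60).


kcal = MET * mass * time_hr
Convert time: 52 min = 0.8667 hr
kcal = 12.22 * 64.64 * 0.8667
kcal = 684.5807 kcal

684.5807 kcal


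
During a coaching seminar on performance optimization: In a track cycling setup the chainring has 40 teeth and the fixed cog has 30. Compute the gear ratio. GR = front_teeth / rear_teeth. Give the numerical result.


GR = front_teeth / rear_teeth
GR = 40 / 30
GR = 1.3333

1.3333


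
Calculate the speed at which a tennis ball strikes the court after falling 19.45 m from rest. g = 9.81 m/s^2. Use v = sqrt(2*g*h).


v = sqrt(2 * g * h)
v = sqrt(2 * 9.81 * 19.45)
v = sqrt(381.609) = 19.5348 m/s

19.5348 m/s


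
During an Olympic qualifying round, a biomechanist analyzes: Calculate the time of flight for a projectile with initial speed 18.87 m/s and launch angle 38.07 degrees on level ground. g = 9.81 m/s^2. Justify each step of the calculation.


T = 2*v*sin(theta)/g
sin(theta) = sin(38.07 deg) = 0.6166
T = 2*18.87*0.6166 / 9.81
T = 23.2714 / 9.81 = 2.3722 s

2.3722 s


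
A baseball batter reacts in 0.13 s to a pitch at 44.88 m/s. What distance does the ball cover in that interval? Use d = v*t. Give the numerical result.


d = v * t
d = 44.88 * 0.13
d = 5.8344 m

5.8344 m


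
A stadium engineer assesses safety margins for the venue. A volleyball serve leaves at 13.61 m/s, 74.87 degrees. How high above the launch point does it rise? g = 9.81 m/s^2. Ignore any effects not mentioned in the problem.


H = (v*sin(theta))^2 / (2*g)
vy = v*sin(theta) = 13.61 * sin(74.87 deg) = 13.1382 m/s
H = vy^2 / (2*g) = 172.6129 / (2*9.81)
H = 172.6129 / 19.62 = 8.7978 m

8.7978 m


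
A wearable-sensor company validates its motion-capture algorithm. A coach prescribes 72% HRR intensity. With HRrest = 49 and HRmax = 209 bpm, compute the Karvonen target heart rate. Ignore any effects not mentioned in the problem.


Target = HRrest + pct*(HRmax - HRrest)
Heart rate reserve = HRmax - HRrest = 209 - 49 = 160 bpm
Fraction = 72% = 0.72
Target = 49 + 0.72 * 160
Target = 49 + 115.2 = 164.2 bpm

164.2 bpm


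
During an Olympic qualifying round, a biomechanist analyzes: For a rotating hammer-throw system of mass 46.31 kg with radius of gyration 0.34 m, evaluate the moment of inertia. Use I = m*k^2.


I = m * k^2
I = 46.31 * 0.34^2
I = 46.31 * 0.1156 = 5.3534 kg*m^2

5.3534 kg*m^2


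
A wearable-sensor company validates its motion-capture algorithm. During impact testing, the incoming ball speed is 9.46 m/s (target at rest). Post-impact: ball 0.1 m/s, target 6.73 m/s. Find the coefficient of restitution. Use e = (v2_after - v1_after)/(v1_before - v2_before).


e = (v2_after - v1_after) / (v1_before - v2_before)
Numerator = 6.73 - 0.1 = 6.63
Denominator = 9.46 - 0 = 9.46
e = 6.63 / 9.46 = 0.7008

0.7008


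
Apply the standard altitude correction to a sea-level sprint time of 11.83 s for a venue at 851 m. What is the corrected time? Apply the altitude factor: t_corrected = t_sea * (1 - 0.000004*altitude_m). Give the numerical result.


Correction factor = 1 - 0.000004 * 851 = 0.996596
t_corrected = t_sea * factor = 11.83 * 0.996596
t_corrected = 11.7897 s

11.7897 s


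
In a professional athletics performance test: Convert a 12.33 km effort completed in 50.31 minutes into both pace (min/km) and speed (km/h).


Pace = time / distance = 50.31 min / 12.33 km = 4.0803 min/km
Speed = distance / time_in_hours = 12.33 / 0.8385 hr
Speed = 14.7048 km/h

4.0803 min/km, 14.7048 km/h


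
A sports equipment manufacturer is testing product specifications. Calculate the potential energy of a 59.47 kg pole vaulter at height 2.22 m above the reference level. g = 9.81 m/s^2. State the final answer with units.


PE = m * g * h
PE = 59.47 * 9.81 * 2.22
PE = 583.4007 * 2.22 = 1295.1496 J

1295.1496 J


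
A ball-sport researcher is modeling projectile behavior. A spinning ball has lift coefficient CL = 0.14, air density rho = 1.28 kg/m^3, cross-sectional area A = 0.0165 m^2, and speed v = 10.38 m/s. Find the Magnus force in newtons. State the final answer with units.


FM = 0.5 * CL * rho * A * v^2
FM = 0.5 * 0.14 * 1.28 * 0.0165 * 10.38^2
v^2 = 107.7444
FM = 0.5 * 0.14 * 1.28 * 0.0165 * 107.7444 = 0.1593 N

0.1593 N


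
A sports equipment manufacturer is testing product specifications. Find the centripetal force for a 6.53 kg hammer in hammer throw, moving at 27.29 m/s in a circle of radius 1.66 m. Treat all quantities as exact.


Fc = m * v^2 / r
v^2 = 27.29^2 = 744.7441
Fc = 6.53 * 744.7441 / 1.66
Fc = 4863.179 / 1.66 = 2929.6259 N

2929.6259 N


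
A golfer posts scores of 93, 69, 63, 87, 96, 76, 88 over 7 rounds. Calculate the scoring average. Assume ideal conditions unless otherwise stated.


Average = sum / n
Sum = 572
Average = 572 / 7 = 81.7143

81.7143


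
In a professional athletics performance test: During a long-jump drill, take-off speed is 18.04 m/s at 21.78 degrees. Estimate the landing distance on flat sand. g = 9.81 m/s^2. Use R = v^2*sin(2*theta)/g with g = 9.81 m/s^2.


R = v^2 * sin(2*theta) / g
Convert angle to radians: theta = 21.78 deg = 0.3801 rad
sin(2*theta) = sin(0.7603) = 0.6891
R = 18.04^2 * 0.6891 / 9.81
R = 325.4416 * 0.6891 / 9.81 = 22.861 m

22.861 m


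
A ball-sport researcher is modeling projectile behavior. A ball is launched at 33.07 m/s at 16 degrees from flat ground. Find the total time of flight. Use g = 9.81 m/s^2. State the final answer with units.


T = 2*v*sin(theta)/g
sin(theta) = sin(16 deg) = 0.2756
T = 2*33.07*0.2756 / 9.81
T = 18.2307 / 9.81 = 1.8584 s

1.8584 s


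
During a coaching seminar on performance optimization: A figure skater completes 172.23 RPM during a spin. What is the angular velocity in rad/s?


omega = RPM * 2 * pi / 60
omega = 172.23 * 2 * 3.14159 / 60
omega = 1082.153 / 60 = 18.0359 rad/s

18.0359 rad/s


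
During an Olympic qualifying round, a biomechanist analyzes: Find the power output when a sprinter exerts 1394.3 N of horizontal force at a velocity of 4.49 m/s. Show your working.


P = F * v
P = 1394.3 * 4.49
P = 6260.407 W

6260.407 W


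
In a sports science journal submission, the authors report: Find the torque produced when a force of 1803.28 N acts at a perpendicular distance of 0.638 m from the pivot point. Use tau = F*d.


tau = F * d
tau = 1803.28 * 0.638
tau = 1150.4926 N*m

1150.4926 N*m


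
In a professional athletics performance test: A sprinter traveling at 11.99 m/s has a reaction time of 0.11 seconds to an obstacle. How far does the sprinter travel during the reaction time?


d = v * t
d = 11.99 * 0.11
d = 1.3189 m

1.3189 m


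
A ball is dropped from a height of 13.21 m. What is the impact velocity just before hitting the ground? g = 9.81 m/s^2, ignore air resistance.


v = sqrt(2 * g * h)
v = sqrt(2 * 9.81 * 13.21)
v = sqrt(259.1802) = 16.0991 m/s

16.0991 m/s


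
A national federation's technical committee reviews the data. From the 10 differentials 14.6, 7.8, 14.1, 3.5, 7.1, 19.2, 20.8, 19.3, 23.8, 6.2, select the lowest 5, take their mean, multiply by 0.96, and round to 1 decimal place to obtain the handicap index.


All differentials: 14.6, 7.8, 14.1, 3.5, 7.1, 19.2, 20.8, 19.3, 23.8, 6.2
Sorted: 3.5, 6.2, 7.1, 7.8, 14.1, 14.6, 19.2, 19.3, 20.8, 23.8
Best 5: 3.5, 6.2, 7.1, 7.8, 14.1
Average of best = 38.7 / 5 = 7.74
Raw index = 7.74 * 0.96 = 7.4304
Handicap index = round(7.4304, 1) = 7.4

7.4


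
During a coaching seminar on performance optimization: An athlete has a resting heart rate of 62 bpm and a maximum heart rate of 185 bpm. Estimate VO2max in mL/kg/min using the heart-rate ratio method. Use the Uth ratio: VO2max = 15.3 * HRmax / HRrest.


VO2max = 15.3 * HRmax / HRrest
VO2max = 15.3 * 185 / 62
VO2max = 2830.5 / 62 = 45.6532 mL/kg/min

45.6532 mL/kg/min


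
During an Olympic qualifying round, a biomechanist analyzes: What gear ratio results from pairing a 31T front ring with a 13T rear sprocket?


GR = front_teeth / rear_teeth
GR = 31 / 13
GR = 2.3846

2.3846


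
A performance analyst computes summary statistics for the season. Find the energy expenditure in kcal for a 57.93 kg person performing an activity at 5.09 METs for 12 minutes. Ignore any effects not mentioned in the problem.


kcal = MET * mass * time_hr
Convert time: 12 min = 0.2 hr
kcal = 5.09 * 57.93 * 0.2
kcal = 58.9727 kcal

58.9727 kcal


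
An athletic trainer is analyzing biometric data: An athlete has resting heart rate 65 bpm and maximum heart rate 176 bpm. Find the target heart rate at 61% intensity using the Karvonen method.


Target = HRrest + pct*(HRmax - HRrest)
Heart rate reserve = HRmax - HRrest = 176 - 65 = 111 bpm
Fraction = 61% = 0.61
Target = 65 + 0.61 * 111
Target = 65 + 67.71 = 132.71 bpm

132.71 bpm


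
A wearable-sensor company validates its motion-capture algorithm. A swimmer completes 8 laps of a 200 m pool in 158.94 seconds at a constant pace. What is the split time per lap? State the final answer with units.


Split time = total_time / n_laps = 158.94 / 8
Split time = 19.8675 s per lap

19.8675 s


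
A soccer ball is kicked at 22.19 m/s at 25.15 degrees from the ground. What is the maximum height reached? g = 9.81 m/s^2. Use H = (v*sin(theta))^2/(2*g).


H = (v*sin(theta))^2 / (2*g)
vy = v*sin(theta) = 22.19 * sin(25.15 deg) = 9.4305 m/s
H = vy^2 / (2*g) = 88.9347 / (2*9.81)
H = 88.9347 / 19.62 = 4.5329 m

4.5329 m


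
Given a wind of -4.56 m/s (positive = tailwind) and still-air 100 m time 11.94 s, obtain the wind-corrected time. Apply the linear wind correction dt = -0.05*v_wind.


dt = -0.05 * v_wind = -0.05 * -4.56 = 0.228 s
t_corrected = t_still + dt = 11.94 + (0.228)
t_corrected = 12.168 s

12.168 s


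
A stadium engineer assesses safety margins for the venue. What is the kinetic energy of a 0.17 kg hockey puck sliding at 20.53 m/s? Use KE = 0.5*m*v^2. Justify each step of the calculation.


KE = 0.5 * m * v^2
KE = 0.5 * 0.17 * 20.53^2
KE = 0.5 * 0.17 * 421.4809 = 35.8259 J

35.8259 J


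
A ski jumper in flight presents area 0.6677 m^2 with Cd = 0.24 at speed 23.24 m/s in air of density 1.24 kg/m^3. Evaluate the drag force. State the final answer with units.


Fd = 0.5 * Cd * rho * A * v^2
Fd = 0.5 * 0.24 * 1.24 * 0.6677 * 23.24^2
v^2 = 540.0976
Fd = 0.5 * 0.24 * 1.24 * 0.6677 * 540.0976 = 53.6607 N

53.6607 N


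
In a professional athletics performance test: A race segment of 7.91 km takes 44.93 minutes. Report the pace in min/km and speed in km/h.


Pace = time / distance = 44.93 min / 7.91 km = 5.6802 min/km
Speed = distance / time_in_hours = 7.91 / 0.7488 hr
Speed = 10.5631 km/h

5.6802 min/km, 10.5631 km/h


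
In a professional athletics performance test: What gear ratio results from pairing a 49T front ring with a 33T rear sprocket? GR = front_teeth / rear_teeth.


GR = front_teeth / rear_teeth
GR = 49 / 33
GR = 1.4848

1.4848


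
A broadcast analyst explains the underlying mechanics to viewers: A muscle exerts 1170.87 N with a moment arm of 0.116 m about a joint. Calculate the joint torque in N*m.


tau = F * d
tau = 1170.87 * 0.116
tau = 135.8209 N*m

135.8209 N*m


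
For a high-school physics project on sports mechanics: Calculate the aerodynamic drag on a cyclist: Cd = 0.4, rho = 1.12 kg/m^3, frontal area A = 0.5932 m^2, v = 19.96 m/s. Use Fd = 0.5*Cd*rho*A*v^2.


Fd = 0.5 * Cd * rho * A * v^2
Fd = 0.5 * 0.4 * 1.12 * 0.5932 * 19.96^2
v^2 = 398.4016
Fd = 0.5 * 0.4 * 1.12 * 0.5932 * 398.4016 = 52.9383 N

52.9383 N


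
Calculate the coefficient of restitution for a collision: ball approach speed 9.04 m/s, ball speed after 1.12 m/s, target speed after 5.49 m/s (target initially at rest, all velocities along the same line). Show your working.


e = (v2_after - v1_after) / (v1_before - v2_before)
Numerator = 5.49 - 1.12 = 4.37
Denominator = 9.04 - 0 = 9.04
e = 4.37 / 9.04 = 0.4834

0.4834


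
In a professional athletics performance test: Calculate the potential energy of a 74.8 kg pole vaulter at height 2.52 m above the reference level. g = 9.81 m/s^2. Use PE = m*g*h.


PE = m * g * h
PE = 74.8 * 9.81 * 2.52
PE = 733.788 * 2.52 = 1849.1458 J

1849.1458 J


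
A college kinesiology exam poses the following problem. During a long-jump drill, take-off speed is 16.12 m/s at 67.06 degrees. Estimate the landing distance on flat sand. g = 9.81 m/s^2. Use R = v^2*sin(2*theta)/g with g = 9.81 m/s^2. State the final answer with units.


R = v^2 * sin(2*theta) / g
Convert angle to radians: theta = 67.06 deg = 1.1704 rad
sin(2*theta) = sin(2.3408) = 0.7179
R = 16.12^2 * 0.7179 / 9.81
R = 259.8544 * 0.7179 / 9.81 = 19.0158 m

19.0158 m


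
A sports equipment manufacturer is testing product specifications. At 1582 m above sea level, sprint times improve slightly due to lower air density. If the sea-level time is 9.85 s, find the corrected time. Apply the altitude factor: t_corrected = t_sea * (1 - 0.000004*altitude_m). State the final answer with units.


Correction factor = 1 - 0.000004 * 1582 = 0.993672
t_corrected = t_sea * factor = 9.85 * 0.993672
t_corrected = 9.7877 s

9.7877 s


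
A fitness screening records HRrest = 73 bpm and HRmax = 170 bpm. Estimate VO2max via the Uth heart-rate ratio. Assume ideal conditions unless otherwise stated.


VO2max = 15.3 * HRmax / HRrest
VO2max = 15.3 * 170 / 73
VO2max = 2601 / 73 = 35.6301 mL/kg/min

35.6301 mL/kg/min


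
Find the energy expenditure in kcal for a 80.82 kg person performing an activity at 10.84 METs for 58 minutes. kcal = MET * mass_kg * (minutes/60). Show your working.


kcal = MET * mass * time_hr
Convert time: 58 min = 0.9667 hr
kcal = 10.84 * 80.82 * 0.9667
kcal = 846.8858 kcal

846.8858 kcal


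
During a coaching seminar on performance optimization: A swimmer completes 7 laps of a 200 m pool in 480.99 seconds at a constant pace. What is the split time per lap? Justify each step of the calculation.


Split time = total_time / n_laps = 480.99 / 7
Split time = 68.7129 s per lap

68.7129 s


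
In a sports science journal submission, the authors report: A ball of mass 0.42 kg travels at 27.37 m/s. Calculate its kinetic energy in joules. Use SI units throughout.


KE = 0.5 * m * v^2
KE = 0.5 * 0.42 * 27.37^2
KE = 0.5 * 0.42 * 749.1169 = 157.3145 J

157.3145 J


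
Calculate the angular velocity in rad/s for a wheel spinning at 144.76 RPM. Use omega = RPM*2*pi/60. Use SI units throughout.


omega = RPM * 2 * pi / 60
omega = 144.76 * 2 * 3.14159 / 60
omega = 909.5539 / 60 = 15.1592 rad/s

15.1592 rad/s


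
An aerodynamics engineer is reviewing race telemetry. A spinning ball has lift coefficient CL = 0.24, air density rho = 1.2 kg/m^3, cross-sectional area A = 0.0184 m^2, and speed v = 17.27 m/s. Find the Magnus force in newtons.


FM = 0.5 * CL * rho * A * v^2
FM = 0.5 * 0.24 * 1.2 * 0.0184 * 17.27^2
v^2 = 298.2529
FM = 0.5 * 0.24 * 1.2 * 0.0184 * 298.2529 = 0.7903 N

0.7903 N


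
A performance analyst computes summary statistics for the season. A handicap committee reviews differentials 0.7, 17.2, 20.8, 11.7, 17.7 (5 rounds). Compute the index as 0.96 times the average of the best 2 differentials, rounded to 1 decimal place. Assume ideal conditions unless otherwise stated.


All differentials: 0.7, 17.2, 20.8, 11.7, 17.7
Sorted: 0.7, 11.7, 17.2, 17.7, 20.8
Best 2: 0.7, 11.7
Average of best = 12.4 / 2 = 6.2
Raw index = 6.2 * 0.96 = 5.952
Handicap index = round(5.952, 1) = 6.0

6.0


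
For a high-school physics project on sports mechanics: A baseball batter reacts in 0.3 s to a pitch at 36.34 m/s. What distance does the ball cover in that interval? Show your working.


d = v * t
d = 36.34 * 0.3
d = 10.902 m

10.902 m


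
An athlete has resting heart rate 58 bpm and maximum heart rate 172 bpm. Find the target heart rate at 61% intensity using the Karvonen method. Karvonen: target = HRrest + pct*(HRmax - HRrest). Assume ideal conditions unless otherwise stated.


Target = HRrest + pct*(HRmax - HRrest)
Heart rate reserve = HRmax - HRrest = 172 - 58 = 114 bpm
Fraction = 61% = 0.61
Target = 58 + 0.61 * 114
Target = 58 + 69.54 = 127.54 bpm

127.54 bpm


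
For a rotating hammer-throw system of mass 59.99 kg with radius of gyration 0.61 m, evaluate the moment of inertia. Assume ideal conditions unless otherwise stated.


I = m * k^2
I = 59.99 * 0.61^2
I = 59.99 * 0.3721 = 22.3223 kg*m^2

22.3223 kg*m^2


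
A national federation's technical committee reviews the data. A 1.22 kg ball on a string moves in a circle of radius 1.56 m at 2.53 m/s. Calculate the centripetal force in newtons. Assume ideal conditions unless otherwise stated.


Fc = m * v^2 / r
v^2 = 2.53^2 = 6.4009
Fc = 1.22 * 6.4009 / 1.56
Fc = 7.8091 / 1.56 = 5.0058 N

5.0058 N


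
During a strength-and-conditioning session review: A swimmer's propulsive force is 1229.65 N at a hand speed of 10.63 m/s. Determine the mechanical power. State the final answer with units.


P = F * v
P = 1229.65 * 10.63
P = 13071.1795 W

13071.1795 W


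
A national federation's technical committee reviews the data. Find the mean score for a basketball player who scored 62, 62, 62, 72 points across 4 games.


Average = sum / n
Sum = 258
Average = 258 / 4 = 64.5

64.5


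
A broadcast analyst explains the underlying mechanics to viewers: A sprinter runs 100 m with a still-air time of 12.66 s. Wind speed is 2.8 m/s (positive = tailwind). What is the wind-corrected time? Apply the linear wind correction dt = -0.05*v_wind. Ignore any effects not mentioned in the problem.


dt = -0.05 * v_wind = -0.05 * 2.8 = -0.14 s
t_corrected = t_still + dt = 12.66 + (-0.14)
t_corrected = 12.52 s

12.52 s


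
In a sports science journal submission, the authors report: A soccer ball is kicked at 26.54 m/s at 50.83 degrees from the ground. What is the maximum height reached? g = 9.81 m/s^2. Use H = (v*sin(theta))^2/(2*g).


H = (v*sin(theta))^2 / (2*g)
vy = v*sin(theta) = 26.54 * sin(50.83 deg) = 20.5758 m/s
H = vy^2 / (2*g) = 423.3638 / (2*9.81)
H = 423.3638 / 19.62 = 21.5782 m

21.5782 m


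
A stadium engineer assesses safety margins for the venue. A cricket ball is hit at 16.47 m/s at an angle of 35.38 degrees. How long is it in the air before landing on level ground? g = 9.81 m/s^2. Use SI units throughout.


T = 2*v*sin(theta)/g
sin(theta) = sin(35.38 deg) = 0.579
T = 2*16.47*0.579 / 9.81
T = 19.0721 / 9.81 = 1.9442 s

1.9442 s


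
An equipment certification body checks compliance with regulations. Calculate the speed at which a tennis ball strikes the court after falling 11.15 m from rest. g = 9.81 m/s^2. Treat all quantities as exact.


v = sqrt(2 * g * h)
v = sqrt(2 * 9.81 * 11.15)
v = sqrt(218.763) = 14.7906 m/s

14.7906 m/s


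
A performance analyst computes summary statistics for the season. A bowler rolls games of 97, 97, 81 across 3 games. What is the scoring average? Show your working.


Average = sum / n
Sum = 275
Average = 275 / 3 = 91.6667

91.6667


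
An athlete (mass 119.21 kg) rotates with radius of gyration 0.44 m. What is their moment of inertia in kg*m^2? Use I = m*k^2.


I = m * k^2
I = 119.21 * 0.44^2
I = 119.21 * 0.1936 = 23.0791 kg*m^2

23.0791 kg*m^2


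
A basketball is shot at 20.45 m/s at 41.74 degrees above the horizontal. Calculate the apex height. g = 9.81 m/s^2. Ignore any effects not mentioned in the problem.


H = (v*sin(theta))^2 / (2*g)
vy = v*sin(theta) = 20.45 * sin(41.74 deg) = 13.6146 m/s
H = vy^2 / (2*g) = 185.3578 / (2*9.81)
H = 185.3578 / 19.62 = 9.4474 m

9.4474 m


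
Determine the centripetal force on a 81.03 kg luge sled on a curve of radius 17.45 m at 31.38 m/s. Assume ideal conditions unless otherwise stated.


Fc = m * v^2 / r
v^2 = 31.38^2 = 984.7044
Fc = 81.03 * 984.7044 / 17.45
Fc = 79790.5975 / 17.45 = 4572.5271 N

4572.5271 N


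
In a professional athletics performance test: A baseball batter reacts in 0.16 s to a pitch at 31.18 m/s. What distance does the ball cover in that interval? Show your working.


d = v * t
d = 31.18 * 0.16
d = 4.9888 m

4.9888 m


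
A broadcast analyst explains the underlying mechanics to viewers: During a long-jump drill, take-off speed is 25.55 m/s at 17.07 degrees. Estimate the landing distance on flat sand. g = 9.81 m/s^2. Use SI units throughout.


R = v^2 * sin(2*theta) / g
Convert angle to radians: theta = 17.07 deg = 0.2979 rad
sin(2*theta) = sin(0.5959) = 0.5612
R = 25.55^2 * 0.5612 / 9.81
R = 652.8025 * 0.5612 / 9.81 = 37.346 m

37.346 m


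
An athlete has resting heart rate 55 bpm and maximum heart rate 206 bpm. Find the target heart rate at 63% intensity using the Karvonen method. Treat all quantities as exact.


Target = HRrest + pct*(HRmax - HRrest)
Heart rate reserve = HRmax - HRrest = 206 - 55 = 151 bpm
Fraction = 63% = 0.63
Target = 55 + 0.63 * 151
Target = 55 + 95.13 = 150.13 bpm

150.13 bpm


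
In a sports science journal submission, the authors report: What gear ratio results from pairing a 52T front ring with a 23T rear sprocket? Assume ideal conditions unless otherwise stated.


GR = front_teeth / rear_teeth
GR = 52 / 23
GR = 2.2609

2.2609


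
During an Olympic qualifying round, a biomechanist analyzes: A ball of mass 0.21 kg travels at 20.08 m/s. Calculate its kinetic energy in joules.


KE = 0.5 * m * v^2
KE = 0.5 * 0.21 * 20.08^2
KE = 0.5 * 0.21 * 403.2064 = 42.3367 J

42.3367 J


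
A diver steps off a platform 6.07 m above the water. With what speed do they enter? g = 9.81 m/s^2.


v = sqrt(2 * g * h)
v = sqrt(2 * 9.81 * 6.07)
v = sqrt(119.0934) = 10.913 m/s

10.913 m/s


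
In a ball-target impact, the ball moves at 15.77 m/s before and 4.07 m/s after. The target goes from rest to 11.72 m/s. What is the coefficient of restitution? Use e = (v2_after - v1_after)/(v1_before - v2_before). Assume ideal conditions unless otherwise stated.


e = (v2_after - v1_after) / (v1_before - v2_before)
Numerator = 11.72 - 4.07 = 7.65
Denominator = 15.77 - 0 = 15.77
e = 7.65 / 15.77 = 0.4851

0.4851


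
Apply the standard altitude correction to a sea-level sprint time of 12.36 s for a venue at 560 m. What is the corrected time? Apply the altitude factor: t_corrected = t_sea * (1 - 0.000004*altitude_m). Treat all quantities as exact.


Correction factor = 1 - 0.000004 * 560 = 0.99776
t_corrected = t_sea * factor = 12.36 * 0.99776
t_corrected = 12.3323 s

12.3323 s


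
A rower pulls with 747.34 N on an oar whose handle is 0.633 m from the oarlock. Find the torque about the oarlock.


tau = F * d
tau = 747.34 * 0.633
tau = 473.0662 N*m

473.0662 N*m


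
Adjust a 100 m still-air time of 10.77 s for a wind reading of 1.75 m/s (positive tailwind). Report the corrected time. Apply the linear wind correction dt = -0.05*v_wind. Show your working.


dt = -0.05 * v_wind = -0.05 * 1.75 = -0.0875 s
t_corrected = t_still + dt = 10.77 + (-0.0875)
t_corrected = 10.6825 s

10.6825 s


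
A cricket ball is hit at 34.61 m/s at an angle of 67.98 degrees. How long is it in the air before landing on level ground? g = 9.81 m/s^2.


T = 2*v*sin(theta)/g
sin(theta) = sin(67.98 deg) = 0.9271
T = 2*34.61*0.9271 / 9.81
T = 64.1706 / 9.81 = 6.5413 s

6.5413 s


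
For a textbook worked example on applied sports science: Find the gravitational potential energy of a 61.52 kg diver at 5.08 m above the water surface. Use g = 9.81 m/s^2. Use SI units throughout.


PE = m * g * h
PE = 61.52 * 9.81 * 5.08
PE = 603.5112 * 5.08 = 3065.8369 J

3065.8369 J


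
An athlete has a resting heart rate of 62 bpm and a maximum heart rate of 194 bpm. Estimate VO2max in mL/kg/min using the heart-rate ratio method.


VO2max = 15.3 * HRmax / HRrest
VO2max = 15.3 * 194 / 62
VO2max = 2968.2 / 62 = 47.8742 mL/kg/min

47.8742 mL/kg/min


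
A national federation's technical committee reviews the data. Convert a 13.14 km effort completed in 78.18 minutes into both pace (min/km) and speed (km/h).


Pace = time / distance = 78.18 min / 13.14 km = 5.9498 min/km
Speed = distance / time_in_hours = 13.14 / 1.303 hr
Speed = 10.0844 km/h

5.9498 min/km, 10.0844 km/h


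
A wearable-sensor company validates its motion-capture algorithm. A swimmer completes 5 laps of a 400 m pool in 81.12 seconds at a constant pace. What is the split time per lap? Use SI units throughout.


Split time = total_time / n_laps = 81.12 / 5
Split time = 16.224 s per lap

16.224 s


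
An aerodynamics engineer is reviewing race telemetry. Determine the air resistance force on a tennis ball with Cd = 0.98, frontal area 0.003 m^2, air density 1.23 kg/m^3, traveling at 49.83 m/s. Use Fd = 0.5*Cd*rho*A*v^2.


Fd = 0.5 * Cd * rho * A * v^2
Fd = 0.5 * 0.98 * 1.23 * 0.003 * 49.83^2
v^2 = 2483.0289
Fd = 0.5 * 0.98 * 1.23 * 0.003 * 2483.0289 = 4.4896 N

4.4896 N


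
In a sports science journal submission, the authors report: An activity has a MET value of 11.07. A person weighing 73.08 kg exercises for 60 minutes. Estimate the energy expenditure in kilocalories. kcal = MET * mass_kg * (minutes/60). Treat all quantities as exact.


kcal = MET * mass * time_hr
Convert time: 60 min = 1 hr
kcal = 11.07 * 73.08 * 1
kcal = 808.9956 kcal

808.9956 kcal


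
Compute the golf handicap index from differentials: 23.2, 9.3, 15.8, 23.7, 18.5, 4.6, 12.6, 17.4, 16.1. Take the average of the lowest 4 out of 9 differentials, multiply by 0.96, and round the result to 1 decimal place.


All differentials: 23.2, 9.3, 15.8, 23.7, 18.5, 4.6, 12.6, 17.4, 16.1
Sorted: 4.6, 9.3, 12.6, 15.8, 16.1, 17.4, 18.5, 23.2, 23.7
Best 4: 4.6, 9.3, 12.6, 15.8
Average of best = 42.3 / 4 = 10.575
Raw index = 10.575 * 0.96 = 10.152
Handicap index = round(10.152, 1) = 10.2

10.2


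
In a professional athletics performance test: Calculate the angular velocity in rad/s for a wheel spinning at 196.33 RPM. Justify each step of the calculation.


omega = RPM * 2 * pi / 60
omega = 196.33 * 2 * 3.14159 / 60
omega = 1233.5778 / 60 = 20.5596 rad/s

20.5596 rad/s


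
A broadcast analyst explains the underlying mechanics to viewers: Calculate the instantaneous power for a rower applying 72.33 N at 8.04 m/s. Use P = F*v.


P = F * v
P = 72.33 * 8.04
P = 581.5332 W

581.5332 W


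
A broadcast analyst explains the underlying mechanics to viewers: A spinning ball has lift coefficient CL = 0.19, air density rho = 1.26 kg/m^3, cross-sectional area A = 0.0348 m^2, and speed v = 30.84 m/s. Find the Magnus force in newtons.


FM = 0.5 * CL * rho * A * v^2
FM = 0.5 * 0.19 * 1.26 * 0.0348 * 30.84^2
v^2 = 951.1056
FM = 0.5 * 0.19 * 1.26 * 0.0348 * 951.1056 = 3.9619 N

3.9619 N
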